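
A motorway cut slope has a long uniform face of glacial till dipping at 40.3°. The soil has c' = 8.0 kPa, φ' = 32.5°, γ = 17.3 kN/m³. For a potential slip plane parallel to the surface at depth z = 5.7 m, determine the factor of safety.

For an infinite slope with a slip plane parallel to the surface (no pore pressure): FS = [c' + γz cos²β tanφ'] / [γz sinβ cosβ].
γz = 17.3·5.7 = 98.61 kN/m²
Numerator = 8.0 + 98.61·cos²40.3°·tan32.5° = 8.0 + 98.61·0.5817·0.6371 = 44.541 kPa
Denominator = 98.61·sin40.3°·cos40.3° = 98.61·0.6468·0.7627 = 48.643 kPa
FS = 44.541 / 48.643 = 0.916

FS = 0.92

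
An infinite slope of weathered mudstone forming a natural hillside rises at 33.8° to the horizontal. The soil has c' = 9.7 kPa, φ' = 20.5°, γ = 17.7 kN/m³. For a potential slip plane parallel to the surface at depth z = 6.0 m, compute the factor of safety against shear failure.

For an infinite slope with a slip plane parallel to the surface (no pore pressure): FS = [c' + γz cos²β tanφ'] / [γz sinβ cosβ].
γz = 17.7·6.0 = 106.20 kN/m²
Numerator = 9.7 + 106.20·cos²33.8°·tan20.5° = 9.7 + 106.20·0.6905·0.3739 = 37.119 kPa
Denominator = 106.20·sin33.8°·cos33.8° = 106.20·0.5563·0.8310 = 49.093 kPa
FS = 37.119 / 49.093 = 0.756

FS = 0.76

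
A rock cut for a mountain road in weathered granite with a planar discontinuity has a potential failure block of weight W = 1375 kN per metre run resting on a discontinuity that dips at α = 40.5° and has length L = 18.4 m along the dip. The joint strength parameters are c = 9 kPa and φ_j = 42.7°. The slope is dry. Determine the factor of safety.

Resolving the block weight along and normal to the plane and applying the Mohr–Coulomb strength on the joint:
N' = W cosα = 1375·cos40.5° = 1045.6 kN/m
Driving force T = W sinα = 1375·sin40.5° = 893.0 kN/m
Resisting force R = c·L + N'·tanφ_j = 9·18.4 + 1045.6·tan42.7° = 165.6 + 964.8 = 1130.4 kN/m
FS = R / T = 1130.4 / 893.0 = 1.266

FS = 1.27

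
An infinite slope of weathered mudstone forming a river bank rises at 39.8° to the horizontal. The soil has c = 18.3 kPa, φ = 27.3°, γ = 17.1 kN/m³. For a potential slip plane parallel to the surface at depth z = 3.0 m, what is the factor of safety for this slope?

FS = 1.34

For an infinite slope with a slip plane parallel to the surface (no pore pressure): FS = [c + γz cos²β tanφ] / [γz sinβ cosβ].
γz = 17.1·3.0 = 51.30 kN/m²
Numerator = 18.3 + 51.30·cos²39.8°·tan27.3° = 18.3 + 51.30·0.5903·0.5161 = 33.929 kPa
Denominator = 51.30·sin39.8°·cos39.8° = 51.30·0.6401·0.7683 = 25.229 kPa
FS = 33.929 / 25.229 = 1.345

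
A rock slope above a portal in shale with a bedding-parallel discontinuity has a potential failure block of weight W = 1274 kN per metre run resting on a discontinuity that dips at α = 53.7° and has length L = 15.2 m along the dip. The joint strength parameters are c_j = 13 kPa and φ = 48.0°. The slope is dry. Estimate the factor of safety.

FS = 1.01

Resolving the block weight along and normal to the plane and applying the Mohr–Coulomb strength on the joint:
N' = W cosα = 1274·cos53.7° = 754.2 kN/m
Driving force T = W sinα = 1274·sin53.7° = 1026.8 kN/m
Resisting force R = c_j·L + N'·tanφ = 13·15.2 + 754.2·tan48.0° = 197.6 + 837.7 = 1035.3 kN/m
FS = R / T = 1035.3 / 1026.8 = 1.008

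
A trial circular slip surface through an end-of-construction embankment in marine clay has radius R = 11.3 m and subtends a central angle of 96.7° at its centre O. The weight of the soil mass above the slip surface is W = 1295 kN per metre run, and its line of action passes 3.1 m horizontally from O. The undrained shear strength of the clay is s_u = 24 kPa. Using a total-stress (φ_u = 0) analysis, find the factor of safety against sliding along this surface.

FS = 1.29

Taking moments about the centre O, the resisting moment is provided by the undrained shear strength acting along the arc:
Arc length L_a = R·θ = 11.3·(96.7°·π/180) = 11.3·1.6877 = 19.07 m
M_R = s_u·L_a·R = 24·19.07·11.3 = 5172.2 kN·m/m
M_D = W·d = 1295·3.1 = 4014.5 kN·m/m
FS = M_R / M_D = 5172.2 / 4014.5 = 1.288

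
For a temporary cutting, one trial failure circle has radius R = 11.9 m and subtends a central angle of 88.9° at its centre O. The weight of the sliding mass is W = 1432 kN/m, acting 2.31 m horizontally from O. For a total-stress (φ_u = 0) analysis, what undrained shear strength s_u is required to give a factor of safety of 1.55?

s_u = 23.3 kPa

FS = s_u·L_a·R / (W·d), so s_u = FS·W·d / (L_a·R).
Arc length L_a = R·θ = 11.9·(88.9°·π/180) = 11.9·1.5516 = 18.46 m
s_u = 1.55·1432·2.31 / (18.46·11.9) = 5127.3 / 219.72 = 23.34 kPa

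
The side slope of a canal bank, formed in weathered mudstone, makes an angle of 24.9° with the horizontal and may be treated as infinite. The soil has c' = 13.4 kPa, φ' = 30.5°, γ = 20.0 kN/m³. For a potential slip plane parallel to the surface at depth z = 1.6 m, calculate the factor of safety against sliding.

FS = 2.37

For an infinite slope with a slip plane parallel to the surface (no pore pressure): FS = [c' + γz cos²β tanφ'] / [γz sinβ cosβ].
γz = 20.0·1.6 = 32.00 kN/m²
Numerator = 13.4 + 32.00·cos²24.9°·tan30.5° = 13.4 + 32.00·0.8227·0.5890 = 28.908 kPa
Denominator = 32.00·sin24.9°·cos24.9° = 32.00·0.4210·0.9070 = 12.221 kPa
FS = 28.908 / 12.221 = 2.365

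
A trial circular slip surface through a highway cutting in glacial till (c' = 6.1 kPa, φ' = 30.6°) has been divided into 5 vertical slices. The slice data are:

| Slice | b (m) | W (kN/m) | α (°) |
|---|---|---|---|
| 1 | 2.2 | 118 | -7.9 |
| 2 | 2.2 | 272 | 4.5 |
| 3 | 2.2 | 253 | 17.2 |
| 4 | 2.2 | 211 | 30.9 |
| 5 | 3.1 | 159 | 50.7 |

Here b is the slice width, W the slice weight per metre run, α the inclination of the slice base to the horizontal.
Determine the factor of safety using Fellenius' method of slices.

Ordinary method of slices: FS = Σ[c'·Δl_i + (W_i cosα_i)·tanφ'] / Σ W_i sinα_i, with Δl_i = b_i / cosα_i.
Slice 1: Δl = 2.2/cos(-7.9°) = 2.221 m; N'_1 = 118·cos(-7.9°) = 116.9; c'Δl = 13.55; W sinα = -16.2
Slice 2: Δl = 2.2/cos4.5° = 2.207 m; N'_2 = 272·cos4.5° = 271.2; c'Δl = 13.46; W sinα = 21.3
Slice 3: Δl = 2.2/cos17.2° = 2.303 m; N'_3 = 253·cos17.2° = 241.7; c'Δl = 14.05; W sinα = 74.8
Slice 4: Δl = 2.2/cos30.9° = 2.564 m; N'_4 = 211·cos30.9° = 181.1; c'Δl = 15.64; W sinα = 108.4
Slice 5: Δl = 3.1/cos50.7° = 4.894 m; N'_5 = 159·cos50.7° = 100.7; c'Δl = 29.86; W sinα = 123.0
Σc'Δl = 86.6 kN/m; ΣN' = 911.5 kN/m; ΣW sinα = 311.3 kN/m
Resisting = 86.6 + 911.5·tan30.6° = 86.6 + 539.1 = 625.6 kN/m
FS = 625.6 / 311.3 = 2.009

FS = 2.01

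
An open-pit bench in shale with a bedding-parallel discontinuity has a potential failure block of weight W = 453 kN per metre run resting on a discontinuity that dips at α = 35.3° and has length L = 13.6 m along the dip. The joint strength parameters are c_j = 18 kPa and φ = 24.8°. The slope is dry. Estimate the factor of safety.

FS = 1.59

Resolving the block weight along and normal to the plane and applying the Mohr–Coulomb strength on the joint:
N' = W cosα = 453·cos35.3° = 369.7 kN/m
Driving force T = W sinα = 453·sin35.3° = 261.8 kN/m
Resisting force R = c_j·L + N'·tanφ = 18·13.6 + 369.7·tan24.8° = 244.8 + 170.8 = 415.6 kN/m
FS = R / T = 415.6 / 261.8 = 1.588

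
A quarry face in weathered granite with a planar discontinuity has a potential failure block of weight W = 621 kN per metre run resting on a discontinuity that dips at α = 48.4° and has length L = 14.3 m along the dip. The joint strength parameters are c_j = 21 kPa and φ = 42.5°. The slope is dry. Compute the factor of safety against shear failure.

FS = 1.46

Resolving the block weight along and normal to the plane and applying the Mohr–Coulomb strength on the joint:
N' = W cosα = 621·cos48.4° = 412.3 kN/m
Driving force T = W sinα = 621·sin48.4° = 464.4 kN/m
Resisting force R = c_j·L + N'·tanφ = 21·14.3 + 412.3·tan42.5° = 300.3 + 377.8 = 678.1 kN/m
FS = R / T = 678.1 / 464.4 = 1.460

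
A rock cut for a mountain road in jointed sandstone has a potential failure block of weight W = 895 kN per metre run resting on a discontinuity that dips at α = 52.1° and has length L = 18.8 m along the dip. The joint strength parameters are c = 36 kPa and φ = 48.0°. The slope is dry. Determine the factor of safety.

Resolving the block weight along and normal to the plane and applying the Mohr–Coulomb strength on the joint:
N' = W cosα = 895·cos52.1° = 549.8 kN/m
Driving force T = W sinα = 895·sin52.1° = 706.2 kN/m
Resisting force R = c·L + N'·tanφ = 36·18.8 + 549.8·tan48.0° = 676.8 + 610.6 = 1287.4 kN/m
FS = R / T = 1287.4 / 706.2 = 1.823

FS = 1.82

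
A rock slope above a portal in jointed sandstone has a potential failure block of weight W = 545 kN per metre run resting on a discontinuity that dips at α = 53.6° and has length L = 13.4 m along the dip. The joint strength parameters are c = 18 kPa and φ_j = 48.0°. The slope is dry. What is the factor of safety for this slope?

Resolving the block weight along and normal to the plane and applying the Mohr–Coulomb strength on the joint:
N' = W cosα = 545·cos53.6° = 323.4 kN/m
Driving force T = W sinα = 545·sin53.6° = 438.7 kN/m
Resisting force R = c·L + N'·tanφ_j = 18·13.4 + 323.4·tan48.0° = 241.2 + 359.2 = 600.4 kN/m
FS = R / T = 600.4 / 438.7 = 1.369

FS = 1.37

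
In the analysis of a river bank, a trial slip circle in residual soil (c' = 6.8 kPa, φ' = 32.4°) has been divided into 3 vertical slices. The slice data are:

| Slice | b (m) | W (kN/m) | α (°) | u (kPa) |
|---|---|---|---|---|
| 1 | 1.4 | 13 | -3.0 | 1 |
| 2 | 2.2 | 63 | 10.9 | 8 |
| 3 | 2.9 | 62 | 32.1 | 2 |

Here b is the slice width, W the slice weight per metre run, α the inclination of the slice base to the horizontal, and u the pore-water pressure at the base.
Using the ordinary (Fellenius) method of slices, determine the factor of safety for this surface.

FS = 2.54

Ordinary method of slices: FS = Σ[c'·Δl_i + (W_i cosα_i − u_i·Δl_i)·tanφ'] / Σ W_i sinα_i, with Δl_i = b_i / cosα_i.
Slice 1: Δl = 1.4/cos(-3.0°) = 1.402 m; N'_1 = 13·cos(-3.0°) − 1·1.402 = 11.6; c'Δl = 9.53; W sinα = -0.7
Slice 2: Δl = 2.2/cos10.9° = 2.240 m; N'_2 = 63·cos10.9° − 8·2.240 = 43.9; c'Δl = 15.23; W sinα = 11.9
Slice 3: Δl = 2.9/cos32.1° = 3.423 m; N'_3 = 62·cos32.1° − 2·3.423 = 45.7; c'Δl = 23.28; W sinα = 32.9
Σc'Δl = 48.0 kN/m; ΣN' = 101.2 kN/m; ΣW sinα = 44.2 kN/m
Resisting = 48.0 + 101.2·tan32.4° = 48.0 + 64.2 = 112.3 kN/m
FS = 112.3 / 44.2 = 2.541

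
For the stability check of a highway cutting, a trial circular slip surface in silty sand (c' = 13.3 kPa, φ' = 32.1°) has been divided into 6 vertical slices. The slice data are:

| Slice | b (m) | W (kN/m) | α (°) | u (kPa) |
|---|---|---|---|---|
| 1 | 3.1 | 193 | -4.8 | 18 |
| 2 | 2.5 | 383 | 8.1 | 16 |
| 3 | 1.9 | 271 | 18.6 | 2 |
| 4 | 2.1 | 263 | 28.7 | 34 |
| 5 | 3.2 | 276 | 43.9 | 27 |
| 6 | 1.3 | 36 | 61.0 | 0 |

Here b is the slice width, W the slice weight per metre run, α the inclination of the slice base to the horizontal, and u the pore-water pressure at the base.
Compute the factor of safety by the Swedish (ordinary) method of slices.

FS = 1.77

Ordinary method of slices: FS = Σ[c'·Δl_i + (W_i cosα_i − u_i·Δl_i)·tanφ'] / Σ W_i sinα_i, with Δl_i = b_i / cosα_i.
Slice 1: Δl = 3.1/cos(-4.8°) = 3.111 m; N'_1 = 193·cos(-4.8°) − 18·3.111 = 136.3; c'Δl = 41.38; W sinα = -16.1
Slice 2: Δl = 2.5/cos8.1° = 2.525 m; N'_2 = 383·cos8.1° − 16·2.525 = 338.8; c'Δl = 33.59; W sinα = 54.0
Slice 3: Δl = 1.9/cos18.6° = 2.005 m; N'_3 = 271·cos18.6° − 2·2.005 = 252.8; c'Δl = 26.66; W sinα = 86.4
Slice 4: Δl = 2.1/cos28.7° = 2.394 m; N'_4 = 263·cos28.7° − 34·2.394 = 149.3; c'Δl = 31.84; W sinα = 126.3
Slice 5: Δl = 3.2/cos43.9° = 4.441 m; N'_5 = 276·cos43.9° − 27·4.441 = 79.0; c'Δl = 59.07; W sinα = 191.4
Slice 6: Δl = 1.3/cos61.0° = 2.681 m; N'_6 = 36·cos61.0° − 0·2.681 = 17.5; c'Δl = 35.66; W sinα = 31.5
Σc'Δl = 228.2 kN/m; ΣN' = 973.6 kN/m; ΣW sinα = 473.4 kN/m
Resisting = 228.2 + 973.6·tan32.1° = 228.2 + 610.8 = 839.0 kN/m
FS = 839.0 / 473.4 = 1.772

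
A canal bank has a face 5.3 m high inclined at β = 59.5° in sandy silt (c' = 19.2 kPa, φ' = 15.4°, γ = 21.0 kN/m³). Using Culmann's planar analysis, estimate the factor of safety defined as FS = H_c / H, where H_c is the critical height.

H_c = (4c'/γ) · sinβ cosφ' / [1 − cos(β − φ')]
    = (4·19.2/21.0) · sin59.5°·cos15.4° / [1 − cos44.1°]
    = 3.657 · 0.8307 / 0.2819 = 10.78 m
FS = H_c / H = 10.78 / 5.3 = 2.034

FS = 2.03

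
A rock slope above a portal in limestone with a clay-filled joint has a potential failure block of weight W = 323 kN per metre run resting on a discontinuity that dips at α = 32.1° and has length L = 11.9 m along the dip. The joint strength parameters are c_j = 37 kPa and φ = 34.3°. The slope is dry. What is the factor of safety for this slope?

FS = 3.65

Resolving the block weight along and normal to the plane and applying the Mohr–Coulomb strength on the joint:
N' = W cosα = 323·cos32.1° = 273.6 kN/m
Driving force T = W sinα = 323·sin32.1° = 171.6 kN/m
Resisting force R = c_j·L + N'·tanφ = 37·11.9 + 273.6·tan34.3° = 440.3 + 186.7 = 627.0 kN/m
FS = R / T = 627.0 / 171.6 = 3.653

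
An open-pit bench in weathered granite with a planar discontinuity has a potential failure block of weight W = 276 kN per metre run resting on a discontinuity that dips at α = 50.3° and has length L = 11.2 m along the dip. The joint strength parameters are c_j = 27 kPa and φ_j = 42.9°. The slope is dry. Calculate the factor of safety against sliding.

FS = 2.20

Resolving the block weight along and normal to the plane and applying the Mohr–Coulomb strength on the joint:
N' = W cosα = 276·cos50.3° = 176.3 kN/m
Driving force T = W sinα = 276·sin50.3° = 212.4 kN/m
Resisting force R = c_j·L + N'·tanφ_j = 27·11.2 + 176.3·tan42.9° = 302.4 + 163.8 = 466.2 kN/m
FS = R / T = 466.2 / 212.4 = 2.196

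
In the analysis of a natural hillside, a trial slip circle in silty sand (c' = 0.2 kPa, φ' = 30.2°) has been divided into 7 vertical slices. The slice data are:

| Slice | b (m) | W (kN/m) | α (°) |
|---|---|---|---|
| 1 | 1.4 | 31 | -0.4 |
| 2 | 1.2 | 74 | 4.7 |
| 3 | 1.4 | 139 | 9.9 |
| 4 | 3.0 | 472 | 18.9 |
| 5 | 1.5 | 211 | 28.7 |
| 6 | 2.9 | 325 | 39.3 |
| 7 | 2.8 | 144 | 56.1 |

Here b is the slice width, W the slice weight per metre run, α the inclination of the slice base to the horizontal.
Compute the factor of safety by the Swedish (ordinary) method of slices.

Ordinary method of slices: FS = Σ[c'·Δl_i + (W_i cosα_i)·tanφ'] / Σ W_i sinα_i, with Δl_i = b_i / cosα_i.
Slice 1: Δl = 1.4/cos(-0.4°) = 1.400 m; N'_1 = 31·cos(-0.4°) = 31.0; c'Δl = 0.28; W sinα = -0.2
Slice 2: Δl = 1.2/cos4.7° = 1.204 m; N'_2 = 74·cos4.7° = 73.8; c'Δl = 0.24; W sinα = 6.1
Slice 3: Δl = 1.4/cos9.9° = 1.421 m; N'_3 = 139·cos9.9° = 136.9; c'Δl = 0.28; W sinα = 23.9
Slice 4: Δl = 3.0/cos18.9° = 3.171 m; N'_4 = 472·cos18.9° = 446.6; c'Δl = 0.63; W sinα = 152.9
Slice 5: Δl = 1.5/cos28.7° = 1.710 m; N'_5 = 211·cos28.7° = 185.1; c'Δl = 0.34; W sinα = 101.3
Slice 6: Δl = 2.9/cos39.3° = 3.748 m; N'_6 = 325·cos39.3° = 251.5; c'Δl = 0.75; W sinα = 205.8
Slice 7: Δl = 2.8/cos56.1° = 5.020 m; N'_7 = 144·cos56.1° = 80.3; c'Δl = 1.00; W sinα = 119.5
Σc'Δl = 3.5 kN/m; ΣN' = 1205.1 kN/m; ΣW sinα = 609.3 kN/m
Resisting = 3.5 + 1205.1·tan30.2° = 3.5 + 701.4 = 704.9 kN/m
FS = 704.9 / 609.3 = 1.157

FS = 1.16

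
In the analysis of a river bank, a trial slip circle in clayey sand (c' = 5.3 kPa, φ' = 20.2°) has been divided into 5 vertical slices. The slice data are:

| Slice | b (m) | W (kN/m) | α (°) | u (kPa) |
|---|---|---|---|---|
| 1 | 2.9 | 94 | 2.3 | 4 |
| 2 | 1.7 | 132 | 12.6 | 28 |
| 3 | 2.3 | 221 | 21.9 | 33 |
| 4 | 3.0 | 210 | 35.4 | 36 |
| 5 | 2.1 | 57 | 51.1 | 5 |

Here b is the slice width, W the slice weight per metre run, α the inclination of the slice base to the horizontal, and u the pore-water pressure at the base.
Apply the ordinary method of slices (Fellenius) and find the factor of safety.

Ordinary method of slices: FS = Σ[c'·Δl_i + (W_i cosα_i − u_i·Δl_i)·tanφ'] / Σ W_i sinα_i, with Δl_i = b_i / cosα_i.
Slice 1: Δl = 2.9/cos2.3° = 2.902 m; N'_1 = 94·cos2.3° − 4·2.902 = 82.3; c'Δl = 15.38; W sinα = 3.8
Slice 2: Δl = 1.7/cos12.6° = 1.742 m; N'_2 = 132·cos12.6° − 28·1.742 = 80.0; c'Δl = 9.23; W sinα = 28.8
Slice 3: Δl = 2.3/cos21.9° = 2.479 m; N'_3 = 221·cos21.9° − 33·2.479 = 123.2; c'Δl = 13.14; W sinα = 82.4
Slice 4: Δl = 3.0/cos35.4° = 3.680 m; N'_4 = 210·cos35.4° − 36·3.680 = 38.7; c'Δl = 19.51; W sinα = 121.6
Slice 5: Δl = 2.1/cos51.1° = 3.344 m; N'_5 = 57·cos51.1° − 5·3.344 = 19.1; c'Δl = 17.72; W sinα = 44.4
Σc'Δl = 75.0 kN/m; ΣN' = 343.4 kN/m; ΣW sinα = 281.0 kN/m
Resisting = 75.0 + 343.4·tan20.2° = 75.0 + 126.3 = 201.3 kN/m
FS = 201.3 / 281.0 = 0.716

FS = 0.72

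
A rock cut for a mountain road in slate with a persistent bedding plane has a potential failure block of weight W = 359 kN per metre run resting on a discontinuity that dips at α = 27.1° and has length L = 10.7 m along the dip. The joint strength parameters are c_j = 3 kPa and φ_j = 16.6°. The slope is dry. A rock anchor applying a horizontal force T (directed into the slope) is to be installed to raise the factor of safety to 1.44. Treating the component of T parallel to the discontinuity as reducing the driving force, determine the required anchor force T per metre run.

Resolving forces along and normal to the sliding plane, with the horizontal anchor force T adding T·sinα to the effective normal force and T·cosα acting up the plane against the driving force:
FS = [c_jL + (W cosα + T sinα) tanφ_j] / [W sinα − T cosα]
Without the anchor: N' = 319.6 kN/m, driving T_d = 163.5 kN/m, resisting R = 3·10.7 + 319.6·tan16.6° = 127.4 kN/m, FS = 0.78.
Setting FS = 1.44 and solving for T:
1.44·(163.5 − T cos27.1°) = 127.4 + T sin27.1°·tan16.6°
T·(sin27.1°·tan16.6° + 1.44·cos27.1°) = 1.44·163.5 − 127.4
T·(0.4555·0.2981 + 1.44·0.8902) = 235.5 − 127.4 = 108.1
T·1.4177 = 108.1
T = 76.3 kN/m

T = 76 kN/m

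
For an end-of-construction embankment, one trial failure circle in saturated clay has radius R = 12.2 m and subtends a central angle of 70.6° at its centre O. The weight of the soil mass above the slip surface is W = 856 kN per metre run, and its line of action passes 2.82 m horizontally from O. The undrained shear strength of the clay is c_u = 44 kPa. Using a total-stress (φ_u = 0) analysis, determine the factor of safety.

Taking moments about the centre O, the resisting moment is provided by the undrained shear strength acting along the arc:
Arc length L_a = R·θ = 12.2·(70.6°·π/180) = 12.2·1.2322 = 15.03 m
M_R = c_u·L_a·R = 44·15.03·12.2 = 8069.6 kN·m/m
M_D = W·d = 856·2.82 = 2413.9 kN·m/m
FS = M_R / M_D = 8069.6 / 2413.9 = 3.343

FS = 3.34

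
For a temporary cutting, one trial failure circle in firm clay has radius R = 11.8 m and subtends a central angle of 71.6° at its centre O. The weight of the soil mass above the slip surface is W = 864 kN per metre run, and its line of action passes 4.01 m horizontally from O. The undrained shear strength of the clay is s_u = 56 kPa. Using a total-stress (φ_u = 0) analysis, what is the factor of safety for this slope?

FS = 2.81

Taking moments about the centre O, the resisting moment is provided by the undrained shear strength acting along the arc:
Arc length L_a = R·θ = 11.8·(71.6°·π/180) = 11.8·1.2497 = 14.75 m
M_R = s_u·L_a·R = 56·14.75·11.8 = 9744.1 kN·m/m
M_D = W·d = 864·4.01 = 3464.6 kN·m/m
FS = M_R / M_D = 9744.1 / 3464.6 = 2.812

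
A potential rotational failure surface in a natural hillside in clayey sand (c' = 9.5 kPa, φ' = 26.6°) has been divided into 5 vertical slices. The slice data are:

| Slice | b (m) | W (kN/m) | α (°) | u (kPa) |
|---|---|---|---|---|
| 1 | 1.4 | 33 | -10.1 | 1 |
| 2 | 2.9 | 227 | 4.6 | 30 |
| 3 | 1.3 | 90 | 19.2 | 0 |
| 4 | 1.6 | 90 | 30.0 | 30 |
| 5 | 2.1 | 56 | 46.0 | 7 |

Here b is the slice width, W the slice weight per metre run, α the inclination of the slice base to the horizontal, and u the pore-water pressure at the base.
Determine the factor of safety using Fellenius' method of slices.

FS = 1.95

Ordinary method of slices: FS = Σ[c'·Δl_i + (W_i cosα_i − u_i·Δl_i)·tanφ'] / Σ W_i sinα_i, with Δl_i = b_i / cosα_i.
Slice 1: Δl = 1.4/cos(-10.1°) = 1.422 m; N'_1 = 33·cos(-10.1°) − 1·1.422 = 31.1; c'Δl = 13.51; W sinα = -5.8
Slice 2: Δl = 2.9/cos4.6° = 2.909 m; N'_2 = 227·cos4.6° − 30·2.909 = 139.0; c'Δl = 27.64; W sinα = 18.2
Slice 3: Δl = 1.3/cos19.2° = 1.377 m; N'_3 = 90·cos19.2° − 0·1.377 = 85.0; c'Δl = 13.08; W sinα = 29.6
Slice 4: Δl = 1.6/cos30.0° = 1.848 m; N'_4 = 90·cos30.0° − 30·1.848 = 22.5; c'Δl = 17.55; W sinα = 45.0
Slice 5: Δl = 2.1/cos46.0° = 3.023 m; N'_5 = 56·cos46.0° − 7·3.023 = 17.7; c'Δl = 28.72; W sinα = 40.3
Σc'Δl = 100.5 kN/m; ΣN' = 295.3 kN/m; ΣW sinα = 127.3 kN/m
Resisting = 100.5 + 295.3·tan26.6° = 100.5 + 147.9 = 248.4 kN/m
FS = 248.4 / 127.3 = 1.951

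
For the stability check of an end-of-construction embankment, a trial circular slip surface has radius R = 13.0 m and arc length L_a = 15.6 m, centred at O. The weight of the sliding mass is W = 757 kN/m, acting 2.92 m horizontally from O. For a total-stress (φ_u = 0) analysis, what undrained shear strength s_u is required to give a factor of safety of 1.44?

FS = s_u·L_a·R / (W·d), so s_u = FS·W·d / (L_a·R).
s_u = 1.44·757·2.92 / (15.60·13.0) = 3183.0 / 202.80 = 15.70 kPa

s_u = 15.7 kPa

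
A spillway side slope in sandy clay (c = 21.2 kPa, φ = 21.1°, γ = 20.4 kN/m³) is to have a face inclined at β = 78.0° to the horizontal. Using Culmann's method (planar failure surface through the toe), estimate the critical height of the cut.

Culmann's analysis gives the critical failure plane at α_cr = (β + φ)/2 = (78.0 + 21.1)/2 = 49.5°, and the critical height
H_c = (4c/γ) · sinβ cosφ / [1 − cos(β − φ)]
    = (4·21.2/20.4) · sin78.0°·cos21.1° / [1 − cos(56.9°)]
    = 4.157 · 0.9781·0.9330 / [1 − 0.5461]
    = 4.157 · 0.9126 / 0.4539
    = 8.36 m

H_c = 8.36 m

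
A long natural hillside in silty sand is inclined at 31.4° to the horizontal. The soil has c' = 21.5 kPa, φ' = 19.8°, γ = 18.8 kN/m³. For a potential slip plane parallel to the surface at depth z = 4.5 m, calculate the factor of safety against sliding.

For an infinite slope with a slip plane parallel to the surface (no pore pressure): FS = [c' + γz cos²β tanφ'] / [γz sinβ cosβ].
γz = 18.8·4.5 = 84.60 kN/m²
Numerator = 21.5 + 84.60·cos²31.4°·tan19.8° = 21.5 + 84.60·0.7285·0.3600 = 43.690 kPa
Denominator = 84.60·sin31.4°·cos31.4° = 84.60·0.5210·0.8536 = 37.622 kPa
FS = 43.690 / 37.622 = 1.161

FS = 1.16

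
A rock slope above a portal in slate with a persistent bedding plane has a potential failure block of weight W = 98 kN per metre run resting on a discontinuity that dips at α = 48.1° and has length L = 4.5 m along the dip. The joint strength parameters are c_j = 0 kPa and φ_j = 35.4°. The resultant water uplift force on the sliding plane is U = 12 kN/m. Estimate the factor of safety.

FS = 0.52

Resolving the block weight along and normal to the plane and applying the Mohr–Coulomb strength on the joint:
N' = W cosα − U = 98·cos48.1° − 12 = 53.4 kN/m
Driving force T = W sinα = 98·sin48.1° = 72.9 kN/m
Resisting force R = c_j·L + N'·tanφ_j = 0·4.5 + 53.4·tan35.4° = 0.0 + 38.0 = 38.0 kN/m
FS = R / T = 38.0 / 72.9 = 0.521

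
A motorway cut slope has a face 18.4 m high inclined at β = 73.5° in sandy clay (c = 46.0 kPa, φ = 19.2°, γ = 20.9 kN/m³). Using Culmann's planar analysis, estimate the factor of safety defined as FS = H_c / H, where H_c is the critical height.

H_c = (4c/γ) · sinβ cosφ / [1 − cos(β − φ)]
    = (4·46.0/20.9) · sin73.5°·cos19.2° / [1 − cos54.3°]
    = 8.804 · 0.9055 / 0.4165 = 19.14 m
FS = H_c / H = 19.14 / 18.4 = 1.040

FS = 1.04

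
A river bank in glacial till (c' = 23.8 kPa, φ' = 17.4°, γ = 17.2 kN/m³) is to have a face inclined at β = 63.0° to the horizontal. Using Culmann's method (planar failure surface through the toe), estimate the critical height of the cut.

H_c = 15.67 m

Culmann's analysis gives the critical failure plane at α_cr = (β + φ')/2 = (63.0 + 17.4)/2 = 40.2°, and the critical height
H_c = (4c'/γ) · sinβ cosφ' / [1 − cos(β − φ')]
    = (4·23.8/17.2) · sin63.0°·cos17.4° / [1 − cos(45.6°)]
    = 5.535 · 0.8910·0.9542 / [1 − 0.6997]
    = 5.535 · 0.8502 / 0.3003
    = 15.67 m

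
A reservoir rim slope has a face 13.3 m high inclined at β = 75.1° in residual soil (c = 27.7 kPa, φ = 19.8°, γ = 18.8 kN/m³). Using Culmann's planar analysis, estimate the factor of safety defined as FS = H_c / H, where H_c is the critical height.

H_c = (4c/γ) · sinβ cosφ / [1 − cos(β − φ)]
    = (4·27.7/18.8) · sin75.1°·cos19.8° / [1 − cos55.3°]
    = 5.894 · 0.9092 / 0.4307 = 12.44 m
FS = H_c / H = 12.44 / 13.3 = 0.935

FS = 0.94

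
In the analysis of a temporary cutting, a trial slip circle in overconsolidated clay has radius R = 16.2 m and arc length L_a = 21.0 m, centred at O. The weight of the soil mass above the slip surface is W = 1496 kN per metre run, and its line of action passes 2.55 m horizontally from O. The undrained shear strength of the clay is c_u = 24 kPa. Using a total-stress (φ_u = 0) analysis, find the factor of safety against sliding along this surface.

Taking moments about the centre O, the resisting moment is provided by the undrained shear strength acting along the arc:
M_R = c_u·L_a·R = 24·21.00·16.2 = 8164.8 kN·m/m
M_D = W·d = 1496·2.55 = 3814.8 kN·m/m
FS = M_R / M_D = 8164.8 / 3814.8 = 2.140

FS = 2.14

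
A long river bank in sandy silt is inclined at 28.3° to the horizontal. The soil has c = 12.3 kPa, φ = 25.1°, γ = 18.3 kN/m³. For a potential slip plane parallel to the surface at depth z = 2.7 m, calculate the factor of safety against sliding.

FS = 1.47

For an infinite slope with a slip plane parallel to the surface (no pore pressure): FS = [c + γz cos²β tanφ] / [γz sinβ cosβ].
γz = 18.3·2.7 = 49.41 kN/m²
Numerator = 12.3 + 49.41·cos²28.3°·tan25.1° = 12.3 + 49.41·0.7752·0.4684 = 30.243 kPa
Denominator = 49.41·sin28.3°·cos28.3° = 49.41·0.4741·0.8805 = 20.625 kPa
FS = 30.243 / 20.625 = 1.466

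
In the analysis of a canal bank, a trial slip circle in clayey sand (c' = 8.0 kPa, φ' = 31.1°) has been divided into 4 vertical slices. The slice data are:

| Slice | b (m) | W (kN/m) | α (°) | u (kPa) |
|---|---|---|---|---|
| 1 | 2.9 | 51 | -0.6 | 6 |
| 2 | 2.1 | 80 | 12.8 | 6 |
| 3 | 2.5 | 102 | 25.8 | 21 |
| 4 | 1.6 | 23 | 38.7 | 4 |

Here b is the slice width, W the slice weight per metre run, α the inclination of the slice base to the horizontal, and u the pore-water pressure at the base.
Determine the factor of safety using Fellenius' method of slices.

Ordinary method of slices: FS = Σ[c'·Δl_i + (W_i cosα_i − u_i·Δl_i)·tanφ'] / Σ W_i sinα_i, with Δl_i = b_i / cosα_i.
Slice 1: Δl = 2.9/cos(-0.6°) = 2.900 m; N'_1 = 51·cos(-0.6°) − 6·2.900 = 33.6; c'Δl = 23.20; W sinα = -0.5
Slice 2: Δl = 2.1/cos12.8° = 2.154 m; N'_2 = 80·cos12.8° − 6·2.154 = 65.1; c'Δl = 17.23; W sinα = 17.7
Slice 3: Δl = 2.5/cos25.8° = 2.777 m; N'_3 = 102·cos25.8° − 21·2.777 = 33.5; c'Δl = 22.21; W sinα = 44.4
Slice 4: Δl = 1.6/cos38.7° = 2.050 m; N'_4 = 23·cos38.7° − 4·2.050 = 9.7; c'Δl = 16.40; W sinα = 14.4
Σc'Δl = 79.0 kN/m; ΣN' = 142.0 kN/m; ΣW sinα = 76.0 kN/m
Resisting = 79.0 + 142.0·tan31.1° = 79.0 + 85.6 = 164.7 kN/m
FS = 164.7 / 76.0 = 2.168

FS = 2.17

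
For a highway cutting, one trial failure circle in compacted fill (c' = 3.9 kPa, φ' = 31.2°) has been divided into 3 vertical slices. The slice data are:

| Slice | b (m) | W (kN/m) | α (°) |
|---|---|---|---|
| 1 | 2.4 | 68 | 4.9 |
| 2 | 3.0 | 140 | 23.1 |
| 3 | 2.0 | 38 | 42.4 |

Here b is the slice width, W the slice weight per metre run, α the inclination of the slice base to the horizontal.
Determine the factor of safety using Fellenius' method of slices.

Ordinary method of slices: FS = Σ[c'·Δl_i + (W_i cosα_i)·tanφ'] / Σ W_i sinα_i, with Δl_i = b_i / cosα_i.
Slice 1: Δl = 2.4/cos4.9° = 2.409 m; N'_1 = 68·cos4.9° = 67.8; c'Δl = 9.39; W sinα = 5.8
Slice 2: Δl = 3.0/cos23.1° = 3.262 m; N'_2 = 140·cos23.1° = 128.8; c'Δl = 12.72; W sinα = 54.9
Slice 3: Δl = 2.0/cos42.4° = 2.708 m; N'_3 = 38·cos42.4° = 28.1; c'Δl = 10.56; W sinα = 25.6
Σc'Δl = 32.7 kN/m; ΣN' = 224.6 kN/m; ΣW sinα = 86.4 kN/m
Resisting = 32.7 + 224.6·tan31.2° = 32.7 + 136.0 = 168.7 kN/m
FS = 168.7 / 86.4 = 1.953

FS = 1.95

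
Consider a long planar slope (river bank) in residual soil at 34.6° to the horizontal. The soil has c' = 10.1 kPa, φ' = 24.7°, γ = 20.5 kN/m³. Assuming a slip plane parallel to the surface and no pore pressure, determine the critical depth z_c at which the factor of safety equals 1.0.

z_c = 3.16 m

Setting FS = 1.00 in FS = [c' + γz cos²β tanφ'] / [γz sinβ cosβ] and solving for z:
z = c' / [γ cosβ (FS·sinβ − cosβ·tanφ')]
  = 10.1 / [20.5·cos34.6°·(1.00·sin34.6° − cos34.6°·tan24.7°)]
  = 10.1 / [20.5·0.8231·(1.00·0.5678 − 0.8231·0.4599)]
  = 10.1 / 3.1933 = 3.163 m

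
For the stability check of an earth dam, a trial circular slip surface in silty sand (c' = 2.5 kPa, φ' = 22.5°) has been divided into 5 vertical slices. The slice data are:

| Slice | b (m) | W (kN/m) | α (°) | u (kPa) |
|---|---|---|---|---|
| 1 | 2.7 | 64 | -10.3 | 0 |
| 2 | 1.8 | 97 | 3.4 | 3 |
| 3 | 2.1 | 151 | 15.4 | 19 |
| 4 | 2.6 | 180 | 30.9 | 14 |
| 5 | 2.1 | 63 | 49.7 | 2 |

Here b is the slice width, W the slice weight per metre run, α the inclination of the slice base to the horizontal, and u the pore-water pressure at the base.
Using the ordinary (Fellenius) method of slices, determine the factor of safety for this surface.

FS = 1.14

Ordinary method of slices: FS = Σ[c'·Δl_i + (W_i cosα_i − u_i·Δl_i)·tanφ'] / Σ W_i sinα_i, with Δl_i = b_i / cosα_i.
Slice 1: Δl = 2.7/cos(-10.3°) = 2.744 m; N'_1 = 64·cos(-10.3°) − 0·2.744 = 63.0; c'Δl = 6.86; W sinα = -11.4
Slice 2: Δl = 1.8/cos3.4° = 1.803 m; N'_2 = 97·cos3.4° − 3·1.803 = 91.4; c'Δl = 4.51; W sinα = 5.8
Slice 3: Δl = 2.1/cos15.4° = 2.178 m; N'_3 = 151·cos15.4° − 19·2.178 = 104.2; c'Δl = 5.45; W sinα = 40.1
Slice 4: Δl = 2.6/cos30.9° = 3.030 m; N'_4 = 180·cos30.9° − 14·3.030 = 112.0; c'Δl = 7.58; W sinα = 92.4
Slice 5: Δl = 2.1/cos49.7° = 3.247 m; N'_5 = 63·cos49.7° − 2·3.247 = 34.3; c'Δl = 8.12; W sinα = 48.0
Σc'Δl = 32.5 kN/m; ΣN' = 404.9 kN/m; ΣW sinα = 174.9 kN/m
Resisting = 32.5 + 404.9·tan22.5° = 32.5 + 167.7 = 200.2 kN/m
FS = 200.2 / 174.9 = 1.145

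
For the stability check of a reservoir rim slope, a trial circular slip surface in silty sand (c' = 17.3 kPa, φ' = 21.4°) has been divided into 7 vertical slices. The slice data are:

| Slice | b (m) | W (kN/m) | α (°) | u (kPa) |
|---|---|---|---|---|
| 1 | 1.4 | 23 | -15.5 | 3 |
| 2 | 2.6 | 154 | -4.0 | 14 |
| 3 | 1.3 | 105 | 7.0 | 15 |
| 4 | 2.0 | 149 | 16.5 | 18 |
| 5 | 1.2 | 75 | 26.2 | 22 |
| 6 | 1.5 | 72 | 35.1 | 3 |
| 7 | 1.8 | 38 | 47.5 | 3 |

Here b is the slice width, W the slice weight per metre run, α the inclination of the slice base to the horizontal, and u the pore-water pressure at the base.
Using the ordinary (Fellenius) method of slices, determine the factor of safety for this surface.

FS = 2.84

Ordinary method of slices: FS = Σ[c'·Δl_i + (W_i cosα_i − u_i·Δl_i)·tanφ'] / Σ W_i sinα_i, with Δl_i = b_i / cosα_i.
Slice 1: Δl = 1.4/cos(-15.5°) = 1.453 m; N'_1 = 23·cos(-15.5°) − 3·1.453 = 17.8; c'Δl = 25.13; W sinα = -6.1
Slice 2: Δl = 2.6/cos(-4.0°) = 2.606 m; N'_2 = 154·cos(-4.0°) − 14·2.606 = 117.1; c'Δl = 45.09; W sinα = -10.7
Slice 3: Δl = 1.3/cos7.0° = 1.310 m; N'_3 = 105·cos7.0° − 15·1.310 = 84.6; c'Δl = 22.66; W sinα = 12.8
Slice 4: Δl = 2.0/cos16.5° = 2.086 m; N'_4 = 149·cos16.5° − 18·2.086 = 105.3; c'Δl = 36.09; W sinα = 42.3
Slice 5: Δl = 1.2/cos26.2° = 1.337 m; N'_5 = 75·cos26.2° − 22·1.337 = 37.9; c'Δl = 23.14; W sinα = 33.1
Slice 6: Δl = 1.5/cos35.1° = 1.833 m; N'_6 = 72·cos35.1° − 3·1.833 = 53.4; c'Δl = 31.72; W sinα = 41.4
Slice 7: Δl = 1.8/cos47.5° = 2.664 m; N'_7 = 38·cos47.5° − 3·2.664 = 17.7; c'Δl = 46.09; W sinα = 28.0
Σc'Δl = 229.9 kN/m; ΣN' = 433.8 kN/m; ΣW sinα = 140.8 kN/m
Resisting = 229.9 + 433.8·tan21.4° = 229.9 + 170.0 = 399.9 kN/m
FS = 399.9 / 140.8 = 2.841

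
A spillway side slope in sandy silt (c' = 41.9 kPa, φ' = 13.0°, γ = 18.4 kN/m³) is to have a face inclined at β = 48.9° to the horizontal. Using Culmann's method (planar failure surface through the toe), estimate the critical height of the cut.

Culmann's analysis gives the critical failure plane at α_cr = (β + φ')/2 = (48.9 + 13.0)/2 = 30.9°, and the critical height
H_c = (4c'/γ) · sinβ cosφ' / [1 − cos(β − φ')]
    = (4·41.9/18.4) · sin48.9°·cos13.0° / [1 − cos(35.9°)]
    = 9.109 · 0.7536·0.9744 / [1 − 0.8100]
    = 9.109 · 0.7342 / 0.1900
    = 35.21 m

H_c = 35.21 m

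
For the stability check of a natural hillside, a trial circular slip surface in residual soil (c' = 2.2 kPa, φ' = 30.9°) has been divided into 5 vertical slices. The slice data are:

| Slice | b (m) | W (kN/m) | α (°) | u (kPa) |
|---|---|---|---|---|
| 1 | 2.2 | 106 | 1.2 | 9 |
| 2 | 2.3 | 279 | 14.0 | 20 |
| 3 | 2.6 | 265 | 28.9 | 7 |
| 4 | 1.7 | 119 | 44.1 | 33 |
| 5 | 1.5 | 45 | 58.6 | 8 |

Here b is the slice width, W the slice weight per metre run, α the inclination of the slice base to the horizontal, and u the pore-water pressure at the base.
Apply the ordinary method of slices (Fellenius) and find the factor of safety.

FS = 1.08

Ordinary method of slices: FS = Σ[c'·Δl_i + (W_i cosα_i − u_i·Δl_i)·tanφ'] / Σ W_i sinα_i, with Δl_i = b_i / cosα_i.
Slice 1: Δl = 2.2/cos1.2° = 2.200 m; N'_1 = 106·cos1.2° − 9·2.200 = 86.2; c'Δl = 4.84; W sinα = 2.2
Slice 2: Δl = 2.3/cos14.0° = 2.370 m; N'_2 = 279·cos14.0° − 20·2.370 = 223.3; c'Δl = 5.21; W sinα = 67.5
Slice 3: Δl = 2.6/cos28.9° = 2.970 m; N'_3 = 265·cos28.9° − 7·2.970 = 211.2; c'Δl = 6.53; W sinα = 128.1
Slice 4: Δl = 1.7/cos44.1° = 2.367 m; N'_4 = 119·cos44.1° − 33·2.367 = 7.3; c'Δl = 5.21; W sinα = 82.8
Slice 5: Δl = 1.5/cos58.6° = 2.879 m; N'_5 = 45·cos58.6° − 8·2.879 = 0.4; c'Δl = 6.33; W sinα = 38.4
Σc'Δl = 28.1 kN/m; ΣN' = 528.4 kN/m; ΣW sinα = 319.0 kN/m
Resisting = 28.1 + 528.4·tan30.9° = 28.1 + 316.3 = 344.4 kN/m
FS = 344.4 / 319.0 = 1.080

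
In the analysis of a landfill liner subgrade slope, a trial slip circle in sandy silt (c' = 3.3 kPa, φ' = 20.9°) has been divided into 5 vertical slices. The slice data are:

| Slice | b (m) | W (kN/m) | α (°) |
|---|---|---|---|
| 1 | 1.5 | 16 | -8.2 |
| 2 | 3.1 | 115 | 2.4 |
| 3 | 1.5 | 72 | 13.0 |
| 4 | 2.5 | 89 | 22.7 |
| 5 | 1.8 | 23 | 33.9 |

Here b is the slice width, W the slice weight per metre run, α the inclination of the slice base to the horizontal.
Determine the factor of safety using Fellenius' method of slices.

Ordinary method of slices: FS = Σ[c'·Δl_i + (W_i cosα_i)·tanφ'] / Σ W_i sinα_i, with Δl_i = b_i / cosα_i.
Slice 1: Δl = 1.5/cos(-8.2°) = 1.515 m; N'_1 = 16·cos(-8.2°) = 15.8; c'Δl = 5.00; W sinα = -2.3
Slice 2: Δl = 3.1/cos2.4° = 3.103 m; N'_2 = 115·cos2.4° = 114.9; c'Δl = 10.24; W sinα = 4.8
Slice 3: Δl = 1.5/cos13.0° = 1.539 m; N'_3 = 72·cos13.0° = 70.2; c'Δl = 5.08; W sinα = 16.2
Slice 4: Δl = 2.5/cos22.7° = 2.710 m; N'_4 = 89·cos22.7° = 82.1; c'Δl = 8.94; W sinα = 34.3
Slice 5: Δl = 1.8/cos33.9° = 2.169 m; N'_5 = 23·cos33.9° = 19.1; c'Δl = 7.16; W sinα = 12.8
Σc'Δl = 36.4 kN/m; ΣN' = 302.1 kN/m; ΣW sinα = 65.9 kN/m
Resisting = 36.4 + 302.1·tan20.9° = 36.4 + 115.4 = 151.8 kN/m
FS = 151.8 / 65.9 = 2.303

FS = 2.30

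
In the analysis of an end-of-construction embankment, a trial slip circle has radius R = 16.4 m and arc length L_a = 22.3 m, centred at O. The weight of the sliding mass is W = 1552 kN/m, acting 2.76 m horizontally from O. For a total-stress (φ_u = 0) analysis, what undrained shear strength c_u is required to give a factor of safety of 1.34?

FS = c_u·L_a·R / (W·d), so c_u = FS·W·d / (L_a·R).
c_u = 1.34·1552·2.76 / (22.30·16.4) = 5739.9 / 365.72 = 15.69 kPa

c_u = 15.7 kPa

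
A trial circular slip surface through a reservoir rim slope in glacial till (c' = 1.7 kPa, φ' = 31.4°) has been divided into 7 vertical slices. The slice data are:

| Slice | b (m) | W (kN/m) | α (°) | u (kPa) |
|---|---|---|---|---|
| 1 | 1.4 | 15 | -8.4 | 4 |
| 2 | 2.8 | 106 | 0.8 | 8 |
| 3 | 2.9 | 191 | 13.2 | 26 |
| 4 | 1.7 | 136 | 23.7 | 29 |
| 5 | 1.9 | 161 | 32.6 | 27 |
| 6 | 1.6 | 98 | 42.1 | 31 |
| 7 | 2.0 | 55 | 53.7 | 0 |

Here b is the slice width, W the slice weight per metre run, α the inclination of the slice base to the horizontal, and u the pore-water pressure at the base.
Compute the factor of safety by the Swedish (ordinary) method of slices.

Ordinary method of slices: FS = Σ[c'·Δl_i + (W_i cosα_i − u_i·Δl_i)·tanφ'] / Σ W_i sinα_i, with Δl_i = b_i / cosα_i.
Slice 1: Δl = 1.4/cos(-8.4°) = 1.415 m; N'_1 = 15·cos(-8.4°) − 4·1.415 = 9.2; c'Δl = 2.41; W sinα = -2.2
Slice 2: Δl = 2.8/cos0.8° = 2.800 m; N'_2 = 106·cos0.8° − 8·2.800 = 83.6; c'Δl = 4.76; W sinα = 1.5
Slice 3: Δl = 2.9/cos13.2° = 2.979 m; N'_3 = 191·cos13.2° − 26·2.979 = 108.5; c'Δl = 5.06; W sinα = 43.6
Slice 4: Δl = 1.7/cos23.7° = 1.857 m; N'_4 = 136·cos23.7° − 29·1.857 = 70.7; c'Δl = 3.16; W sinα = 54.7
Slice 5: Δl = 1.9/cos32.6° = 2.255 m; N'_5 = 161·cos32.6° − 27·2.255 = 74.7; c'Δl = 3.83; W sinα = 86.7
Slice 6: Δl = 1.6/cos42.1° = 2.156 m; N'_6 = 98·cos42.1° − 31·2.156 = 5.9; c'Δl = 3.67; W sinα = 65.7
Slice 7: Δl = 2.0/cos53.7° = 3.378 m; N'_7 = 55·cos53.7° − 0·3.378 = 32.6; c'Δl = 5.74; W sinα = 44.3
Σc'Δl = 28.6 kN/m; ΣN' = 385.1 kN/m; ΣW sinα = 294.3 kN/m
Resisting = 28.6 + 385.1·tan31.4° = 28.6 + 235.1 = 263.7 kN/m
FS = 263.7 / 294.3 = 0.896

FS = 0.90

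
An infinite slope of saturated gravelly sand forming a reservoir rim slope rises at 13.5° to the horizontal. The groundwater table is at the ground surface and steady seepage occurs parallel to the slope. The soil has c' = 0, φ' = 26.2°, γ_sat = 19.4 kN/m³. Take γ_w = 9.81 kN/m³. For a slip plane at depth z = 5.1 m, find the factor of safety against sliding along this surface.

FS = 1.01

With seepage parallel to the slope and the water table at the surface, the effective normal stress on the slip plane uses the buoyant unit weight γ' = γ_sat − γ_w while the driving shear stress uses γ_sat:
FS = [c' + γ' z cos²β tanφ'] / [γ_sat z sinβ cosβ]
(For c' = 0 this reduces to FS = (γ'/γ_sat)·tanφ'/tanβ.)
γ' = 19.4 − 9.81 = 9.59 kN/m³
Numerator = 0.0 + 9.59·5.1·cos²13.5°·tan26.2° = 0.0 + 9.59·5.1·0.9455·0.4921 = 22.755 kPa
Denominator = 19.4·5.1·sin13.5°·cos13.5° = 19.4·5.1·0.2334·0.9724 = 22.459 kPa
FS = 22.755 / 22.459 = 1.013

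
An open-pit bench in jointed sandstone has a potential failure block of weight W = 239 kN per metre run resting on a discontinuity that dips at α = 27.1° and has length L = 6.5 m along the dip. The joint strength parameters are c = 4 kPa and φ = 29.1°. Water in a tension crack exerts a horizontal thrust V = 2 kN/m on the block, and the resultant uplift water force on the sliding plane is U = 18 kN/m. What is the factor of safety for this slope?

FS = 1.21

Resolving the block weight along and normal to the plane and applying the Mohr–Coulomb strength on the joint:
N' = W cosα − U − V sinα = 239·cos27.1° − 18 − 2·sin27.1° = 193.8 kN/m
Driving force T = W sinα + V cosα = 239·sin27.1° + 2·cos27.1° = 110.7 kN/m
Resisting force R = c·L + N'·tanφ = 4·6.5 + 193.8·tan29.1° = 26.0 + 107.9 = 133.9 kN/m
FS = R / T = 133.9 / 110.7 = 1.210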